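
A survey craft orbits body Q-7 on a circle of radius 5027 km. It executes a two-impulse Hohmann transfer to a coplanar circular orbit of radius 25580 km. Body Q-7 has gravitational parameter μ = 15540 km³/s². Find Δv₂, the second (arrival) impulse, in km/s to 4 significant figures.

Δv₂ = 0.3327 km/s

The Hohmann ellipse has a_t = (r₁ + r₂)/2 = 15303.5 km.
Circular speed at r = 25580 km: v_c = √(μ/r) = 0.7794 km/s.
Transfer-orbit speed at the same r (vis-viva, a = a_t): v_t = √[μ(2/r − 1/a_t)] = 0.4467 km/s.
Δv₂ = |v_t − v_c| = |0.4467 − 0.7794| = 0.3327 km/s.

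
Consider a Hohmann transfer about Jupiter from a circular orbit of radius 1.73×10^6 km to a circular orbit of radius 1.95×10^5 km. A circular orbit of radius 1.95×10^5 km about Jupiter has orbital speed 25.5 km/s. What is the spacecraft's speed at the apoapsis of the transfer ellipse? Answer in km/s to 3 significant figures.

v = 3.85 km/s

From the circular-orbit relation v² = μ/r at r = 1.95×10^5 km: μ = v²r = (25.5)² × 1.95×10^5 = 1.26799×10^8 km³/s².
Transfer-ellipse semi-major axis a_t = (r₁ + r₂)/2 = (1.730×10^6 + 1.950×10^5)/2 = 9.625×10^5 km.
The apoapsis of the transfer ellipse is at r = 1.730×10^6 km.
Applying v² = μ(2/r − 1/a_t): v = 3.853 km/s.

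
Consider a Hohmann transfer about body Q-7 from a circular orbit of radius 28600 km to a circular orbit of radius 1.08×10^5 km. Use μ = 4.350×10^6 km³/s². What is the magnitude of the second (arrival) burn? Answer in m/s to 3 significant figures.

Δv₂ = 2240 m/s

Semi-major axis of the transfer orbit: a_t = (28600 + 1.080×10^5)/2 = 68300 km.
Circular speed at r = 1.080×10^5 km: v_c = √(μ/r) = 6.3465 km/s.
Vis-viva on the transfer ellipse at r = 1.080×10^5 km gives v_t = √[μ(2/r − 1/a_t)] = 4.1068 km/s.
Δv₂ = |v_t − v_c| = |4.1068 − 6.3465| = 2.240 km/s.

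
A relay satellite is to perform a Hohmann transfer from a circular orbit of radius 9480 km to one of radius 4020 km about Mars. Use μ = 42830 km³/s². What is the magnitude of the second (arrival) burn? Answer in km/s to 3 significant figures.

Semi-major axis of the transfer orbit: a_t = (9480 + 4020)/2 = 6750 km.
Circular speed at r = 4020 km: v_c = √(μ/r) = 3.26408 km/s.
Vis-viva on the transfer ellipse at r = 4020 km gives v_t = √[μ(2/r − 1/a_t)] = 3.86824 km/s.
Δv₂ = |v_t − v_c| = |3.86824 − 3.26408| = 0.6042 km/s.

Δv₂ = 0.604 km/s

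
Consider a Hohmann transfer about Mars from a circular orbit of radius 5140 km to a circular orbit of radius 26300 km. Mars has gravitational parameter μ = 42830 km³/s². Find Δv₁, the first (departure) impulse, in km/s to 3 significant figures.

Δv₁ = 0.847 km/s

Transfer-ellipse semi-major axis a_t = (r₁ + r₂)/2 = (5140 + 26300)/2 = 15720 km.
Circular speed at r = 5140 km: v_c = √(μ/r) = 2.8866 km/s.
Vis-viva on the transfer ellipse at r = 5140 km gives v_t = √[μ(2/r − 1/a_t)] = 3.7337 km/s.
Δv₁ = |v_t − v_c| = |3.7337 − 2.8866| = 0.8471 km/s.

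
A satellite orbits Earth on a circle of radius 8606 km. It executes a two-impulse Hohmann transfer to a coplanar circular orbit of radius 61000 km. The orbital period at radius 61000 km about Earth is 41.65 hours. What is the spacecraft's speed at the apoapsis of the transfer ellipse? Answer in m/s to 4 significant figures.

v = 1271 m/s

From Kepler's third law T² = 4π²r³/μ at r = 61000 km, T = 41.65 hours = 41.65 × 3600 s = 1.4994×10^5 s: μ = 4π²r³/T² = 3.98579×10^5 km³/s².
Transfer-ellipse semi-major axis a_t = (r₁ + r₂)/2 = (8606 + 61000)/2 = 34803 km.
The apoapsis of the transfer ellipse is at r = 61000 km.
From the vis-viva equation, v = √[μ(2/r − 1/a_t)] = 1.271 km/s.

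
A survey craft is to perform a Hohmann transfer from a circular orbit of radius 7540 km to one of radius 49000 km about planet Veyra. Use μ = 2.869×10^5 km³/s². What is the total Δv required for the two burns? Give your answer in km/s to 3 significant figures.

Transfer-ellipse semi-major axis a_t = (r₁ + r₂)/2 = (7540 + 49000)/2 = 28270 km.
At r₁ the circular-orbit speed is v₁ = √(μ/r₁) = 6.1685 km/s.
On the transfer ellipse at r₁, vis-viva gives v_p = √[μ(2/r₁ − 1/a_t)] = 8.1211 km/s.
First burn Δv₁ = |v_p − v₁| = 1.953 km/s.
Circular speed at r₂: v₂ = √(μ/r₂) = 2.420 km/s.
Transfer-orbit speed at r₂: v_a = √[μ(2/r₂ − 1/a_t)] = 1.250 km/s.
Second burn Δv₂ = |v₂ − v_a| = 1.170 km/s.
Total Δv = Δv₁ + Δv₂ = 3.123 km/s.

Δv = 3.12 km/s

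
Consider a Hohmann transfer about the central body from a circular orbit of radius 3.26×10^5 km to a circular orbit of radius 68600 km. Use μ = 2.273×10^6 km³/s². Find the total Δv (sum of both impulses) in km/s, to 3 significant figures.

Transfer-ellipse semi-major axis a_t = (r₁ + r₂)/2 = (3.260×10^5 + 68600)/2 = 1.973×10^5 km.
Circular speed at r₁: v₁ = √(μ/r₁) = √(2.273×10^6/3.260×10^5) = 2.6405 km/s.
Transfer-orbit speed at r₁ (vis-viva): v_a = √[μ(2/r₁ − 1/a_t)] = 1.5570 km/s.
First burn Δv₁ = |v_a − v₁| = 1.0835 km/s.
At r₂, v₂ = √(μ/r₂) = 5.756224 km/s.
Transfer-orbit speed at r₂: v_p = √[μ(2/r₂ − 1/a_t)] = 7.399168 km/s.
Second burn Δv₂ = |v₂ − v_p| = 1.6429 km/s.
Total Δv = Δv₁ + Δv₂ = 2.726 km/s.

Δv = 2.73 km/s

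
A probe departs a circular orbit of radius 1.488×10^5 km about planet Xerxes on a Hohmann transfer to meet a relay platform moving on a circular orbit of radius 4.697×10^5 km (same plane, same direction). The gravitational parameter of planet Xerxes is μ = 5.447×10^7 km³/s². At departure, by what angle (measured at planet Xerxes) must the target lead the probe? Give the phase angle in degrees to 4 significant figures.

Semi-major axis of the transfer orbit: a_t = (1.488×10^5 + 4.697×10^5)/2 = 3.0925×10^5 km.
Transfer time t = π√(a_t³/μ) = 73204 s.
The target's mean motion on its circular orbit is ω₂ = √(μ/r₂³) = 2.2927×10^-5 rad/s.
Angle swept by the target during transfer: ω₂·t = 1.67835 rad = 96.16°.
The probe traverses 180° on the transfer ellipse, so the target must lead by 180° − 96.16° = 83.84°.

φ = 83.84°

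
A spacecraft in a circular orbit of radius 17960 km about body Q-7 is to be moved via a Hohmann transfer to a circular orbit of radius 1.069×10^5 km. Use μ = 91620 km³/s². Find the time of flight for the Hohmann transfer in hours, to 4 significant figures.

t = 44.97 hours

Transfer-ellipse semi-major axis a_t = (r₁ + r₂)/2 = (17960 + 1.069×10^5)/2 = 62430 km.
Half the transfer-orbit period gives t = π√(a_t³/μ) = 1.619×10^5 s.
Converting: 1.619×10^5 s ÷ 3600 s/hour = 44.97 hours.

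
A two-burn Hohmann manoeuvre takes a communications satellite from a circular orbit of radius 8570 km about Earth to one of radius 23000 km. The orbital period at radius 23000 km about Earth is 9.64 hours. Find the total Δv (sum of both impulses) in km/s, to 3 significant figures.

From Kepler's third law T² = 4π²r³/μ at r = 23000 km, T = 9.64 hours = 9.64 × 3600 s = 34704 s: μ = 4π²r³/T² = 3.98827×10^5 km³/s².
The Hohmann ellipse has a_t = (r₁ + r₂)/2 = 15785 km.
Circular speed at r₁: v₁ = √(μ/r₁) = √(3.98827×10^5/8570) = 6.822 km/s.
Transfer-orbit speed at r₁ (v² = μ(2/r − 1/a)): v_p = √[μ(2/r₁ − 1/a_t)] = 8.235 km/s.
First burn Δv₁ = |v_p − v₁| = 1.413 km/s.
At r₂, v₂ = √(μ/r₂) = 4.164 km/s.
Transfer-orbit speed at r₂: v_a = √[μ(2/r₂ − 1/a_t)] = 3.068 km/s.
Second burn Δv₂ = |v₂ − v_a| = 1.096 km/s.
Δv = Δv₁ + Δv₂ = 1.413 + 1.096 = 2.509 km/s.

Δv = 2.51 km/s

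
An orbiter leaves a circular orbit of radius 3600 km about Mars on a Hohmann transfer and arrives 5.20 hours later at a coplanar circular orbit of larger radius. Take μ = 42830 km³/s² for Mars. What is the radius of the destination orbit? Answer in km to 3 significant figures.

Transfer time t = 5.20 hours = 18720 s, and t = π√(a_t³/μ).
So a_t = (μ t²/π²)^(1/3) = (42830 × (18720)² / π²)^(1/3) = 11500 km.
Since a_t = (r₁ + r₂)/2, r₂ = 2a_t − r₁ = 2×11500 − 3600 = 19400 km.

r₂ = 19400 km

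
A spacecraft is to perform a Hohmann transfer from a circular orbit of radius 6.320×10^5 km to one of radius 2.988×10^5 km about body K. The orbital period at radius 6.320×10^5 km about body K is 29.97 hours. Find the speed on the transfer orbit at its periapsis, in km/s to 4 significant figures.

From Kepler's third law T² = 4π²r³/μ at r = 6.320×10^5 km, T = 29.97 hours = 29.97 × 3600 s = 1.07892×10^5 s: μ = 4π²r³/T² = 8.56116×10^8 km³/s².
Transfer-ellipse semi-major axis a_t = (r₁ + r₂)/2 = (6.320×10^5 + 2.988×10^5)/2 = 4.654×10^5 km.
At periapsis, r = 2.988×10^5 km.
Vis-viva: v = √[μ(2/r − 1/a_t)] = √[8.56116×10^8 × (2/2.988×10^5 − 1/4.654×10^5)] = 62.38 km/s.

v = 62.38 km/s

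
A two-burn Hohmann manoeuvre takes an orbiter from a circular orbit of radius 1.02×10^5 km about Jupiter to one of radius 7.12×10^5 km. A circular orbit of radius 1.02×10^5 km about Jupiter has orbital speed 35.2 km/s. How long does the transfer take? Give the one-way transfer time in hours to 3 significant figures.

t = 20.2 hours

From the circular-orbit relation v² = μ/r at r = 1.02×10^5 km: μ = v²r = (35.2)² × 1.02×10^5 = 1.26382×10^8 km³/s².
The Hohmann ellipse has a_t = (r₁ + r₂)/2 = 4.070×10^5 km.
Transfer time t = π√(a_t³/μ) = π√((4.070×10^5)³ / 1.26382×10^8) = 72560 s.
Converting: 72560 s ÷ 3600 s/hour = 20.2 hours.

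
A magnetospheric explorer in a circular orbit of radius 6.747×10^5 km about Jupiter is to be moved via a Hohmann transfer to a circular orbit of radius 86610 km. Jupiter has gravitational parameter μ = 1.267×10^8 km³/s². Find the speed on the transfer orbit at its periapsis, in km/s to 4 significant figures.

v = 50.92 km/s

Semi-major axis of the transfer orbit: a_t = (6.747×10^5 + 86610)/2 = 3.80655×10^5 km.
The periapsis of the transfer ellipse is at r = 86610 km.
Vis-viva: v = √[μ(2/r − 1/a_t)] = √[1.267×10^8 × (2/86610 − 1/3.80655×10^5)] = 50.92 km/s.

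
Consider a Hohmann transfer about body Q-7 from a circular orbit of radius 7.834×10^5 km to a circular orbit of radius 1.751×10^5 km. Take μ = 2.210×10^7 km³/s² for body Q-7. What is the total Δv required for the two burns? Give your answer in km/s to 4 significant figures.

Δv = 5.230 km/s

Transfer-ellipse semi-major axis a_t = (r₁ + r₂)/2 = (7.834×10^5 + 1.751×10^5)/2 = 4.7925×10^5 km.
Circular speed at r₁: v₁ = √(μ/r₁) = √(2.210×10^7/7.834×10^5) = 5.311 km/s.
On the transfer ellipse at r₁, vis-viva equation gives v_a = √[μ(2/r₁ − 1/a_t)] = 3.210 km/s.
First burn Δv₁ = |v_a − v₁| = 2.101 km/s.
Circular speed at r₂: v₂ = √(μ/r₂) = 11.2345 km/s.
Transfer-orbit speed at r₂: v_p = √[μ(2/r₂ − 1/a_t)] = 14.3636 km/s.
Second burn Δv₂ = |v₂ − v_p| = 3.129 km/s.
Δv = Δv₁ + Δv₂ = 2.101 + 3.129 = 5.230 km/s.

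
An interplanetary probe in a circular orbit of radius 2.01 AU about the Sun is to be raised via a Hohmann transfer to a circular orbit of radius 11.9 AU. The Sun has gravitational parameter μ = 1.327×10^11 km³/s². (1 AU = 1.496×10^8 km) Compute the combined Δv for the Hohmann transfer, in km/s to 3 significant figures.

In km: r₁ = 2.01 × 1.496×10^8 = 3.00696×10^8 km; r₂ = 11.9 × 1.496×10^8 = 1.78024×10^9 km.
Semi-major axis of the transfer orbit: a_t = (3.00696×10^8 + 1.78024×10^9)/2 = 1.040468×10^9 km.
At r₁ the circular-orbit speed is v₁ = √(μ/r₁) = 21.0074 km/s.
On the transfer ellipse at r₁, vis-viva gives v_p = √[μ(2/r₁ − 1/a_t)] = 27.4787 km/s.
First burn Δv₁ = |v_p − v₁| = 6.471 km/s.
At r₂, v₂ = √(μ/r₂) = 8.6337 km/s.
Transfer-orbit speed at r₂: v_a = √[μ(2/r₂ − 1/a_t)] = 4.6414 km/s.
Second burn Δv₂ = |v₂ − v_a| = 3.992 km/s.
Δv = Δv₁ + Δv₂ = 6.471 + 3.992 = 10.46 km/s.

Δv = 10.5 km/s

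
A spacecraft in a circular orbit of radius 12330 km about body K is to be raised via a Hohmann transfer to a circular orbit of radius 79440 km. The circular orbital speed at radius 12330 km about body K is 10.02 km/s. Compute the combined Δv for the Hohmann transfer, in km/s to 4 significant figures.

Δv = 5.065 km/s

From the circular-orbit relation v² = μ/r at r = 12330 km: μ = v²r = (10.02)² × 12330 = 1.23794×10^6 km³/s².
Transfer-ellipse semi-major axis a_t = (r₁ + r₂)/2 = (12330 + 79440)/2 = 45885 km.
At r₁ the circular-orbit speed is v₁ = √(μ/r₁) = 10.020 km/s.
On the transfer ellipse at r₁, vis-viva gives v_p = √[μ(2/r₁ − 1/a_t)] = 13.184 km/s.
First burn Δv₁ = |v_p − v₁| = 3.164 km/s.
Circular speed at r₂: v₂ = √(μ/r₂) = 3.9476 km/s.
Transfer-orbit speed at r₂: v_a = √[μ(2/r₂ − 1/a_t)] = 2.0463 km/s.
Second burn Δv₂ = |v₂ − v_a| = 1.901 km/s.
Total Δv = Δv₁ + Δv₂ = 5.065 km/s.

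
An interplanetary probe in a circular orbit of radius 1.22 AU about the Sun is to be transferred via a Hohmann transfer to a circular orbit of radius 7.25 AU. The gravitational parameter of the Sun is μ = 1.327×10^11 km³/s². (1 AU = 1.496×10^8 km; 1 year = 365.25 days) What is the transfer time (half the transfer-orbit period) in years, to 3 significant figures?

In km: r₁ = 1.22 × 1.496×10^8 = 1.82512×10^8 km; r₂ = 7.25 × 1.496×10^8 = 1.0846×10^9 km.
Semi-major axis of the transfer orbit: a_t = (1.82512×10^8 + 1.0846×10^9)/2 = 6.33556×10^8 km.
Transfer time t = π√(a_t³/μ) = π√((6.33556×10^8)³ / 1.327×10^11) = 1.375×10^8 s.
Converting: 1.375×10^8 s ÷ 3.15576×10^7 s/year (365.25 × 86400) = 4.36 years.

t = 4.36 years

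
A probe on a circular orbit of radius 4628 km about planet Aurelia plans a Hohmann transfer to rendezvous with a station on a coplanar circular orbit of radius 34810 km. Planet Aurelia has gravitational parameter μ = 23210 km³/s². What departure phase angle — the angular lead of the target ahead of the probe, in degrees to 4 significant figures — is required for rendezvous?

φ = 103.3°

Semi-major axis of the transfer orbit: a_t = (4628 + 34810)/2 = 19719 km.
The half-period of the transfer ellipse is t = π√(a_t³/μ) = 57100 s.
Target angular speed ω₂ = √(μ/r₂³) = 2.3457×10^-5 rad/s.
Angle swept by the target during transfer: ω₂·t = 1.3394 rad = 76.74°.
The probe traverses 180° on the transfer ellipse, so the target must lead by 180° − 76.74° = 103.3°.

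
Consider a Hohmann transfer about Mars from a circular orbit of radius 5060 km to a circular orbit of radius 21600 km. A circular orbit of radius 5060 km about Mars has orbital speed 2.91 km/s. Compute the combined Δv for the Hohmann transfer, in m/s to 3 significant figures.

From the circular-orbit relation v² = μ/r at r = 5060 km: μ = v²r = (2.91)² × 5060 = 42848.6 km³/s².
Transfer-ellipse semi-major axis a_t = (r₁ + r₂)/2 = (5060 + 21600)/2 = 13330 km.
At r₁ the circular-orbit speed is v₁ = √(μ/r₁) = 2.9100 km/s.
Transfer-orbit speed at r₁ (v² = μ(2/r − 1/a)): v_p = √[μ(2/r₁ − 1/a_t)] = 3.7043 km/s.
First burn Δv₁ = |v_p − v₁| = 0.7943 km/s.
Circular speed at r₂: v₂ = √(μ/r₂) = 1.40845 km/s.
Transfer-orbit speed at r₂: v_a = √[μ(2/r₂ − 1/a_t)] = 0.867764 km/s.
Second burn Δv₂ = |v₂ − v_a| = 0.5407 km/s.
Δv = Δv₁ + Δv₂ = 0.7943 + 0.5407 = 1.335 km/s.

Δv = 1330 m/s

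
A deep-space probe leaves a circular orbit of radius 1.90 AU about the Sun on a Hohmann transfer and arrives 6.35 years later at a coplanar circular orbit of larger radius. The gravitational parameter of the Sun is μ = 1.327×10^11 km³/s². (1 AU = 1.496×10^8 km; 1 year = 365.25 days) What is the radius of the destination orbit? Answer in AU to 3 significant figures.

r₂ = 8.99 AU

In km: r₁ = 1.90 × 1.496×10^8 = 2.8424×10^8 km.
Transfer time t = 6.35 years × 365.25 × 86400 s = 2.0039076×10^8 s, and t = π√(a_t³/μ).
So a_t = (μ t²/π²)^(1/3) = (1.327×10^11 × (2.0039076×10^8)² / π²)^(1/3) = 8.1428×10^8 km.
Since a_t = (r₁ + r₂)/2, r₂ = 2a_t − r₁ = 2×8.1428×10^8 − 2.8424×10^8 = 1.34432×10^9 km.
In AU: r₂ = 1.34432×10^9 / 1.496×10^8 = 8.99 AU.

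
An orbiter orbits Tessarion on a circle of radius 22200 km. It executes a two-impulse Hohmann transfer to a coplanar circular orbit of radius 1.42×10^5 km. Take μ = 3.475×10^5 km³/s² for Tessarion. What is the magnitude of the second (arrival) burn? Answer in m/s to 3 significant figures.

Transfer-ellipse semi-major axis a_t = (r₁ + r₂)/2 = (22200 + 1.420×10^5)/2 = 82100 km.
On the circular orbit at r = 1.420×10^5 km, v_c = √(μ/r) = 1.56435 km/s.
Vis-viva on the transfer ellipse at r = 1.420×10^5 km gives v_t = √[μ(2/r − 1/a_t)] = 0.813464 km/s.
Δv₂ = |v_t − v_c| = |0.813464 − 1.56435| = 0.7509 km/s.

Δv₂ = 751 m/s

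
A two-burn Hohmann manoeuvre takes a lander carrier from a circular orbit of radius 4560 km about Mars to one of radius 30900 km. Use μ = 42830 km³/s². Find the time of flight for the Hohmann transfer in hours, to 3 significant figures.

The Hohmann ellipse has a_t = (r₁ + r₂)/2 = 17730 km.
By Kepler's third law the transfer-orbit period is T = 2π√(a_t³/μ), so t = T/2 = 35837.6 s.
Converting: 35837.6 s ÷ 3600 s/hour = 9.95 hours.

t = 9.95 hours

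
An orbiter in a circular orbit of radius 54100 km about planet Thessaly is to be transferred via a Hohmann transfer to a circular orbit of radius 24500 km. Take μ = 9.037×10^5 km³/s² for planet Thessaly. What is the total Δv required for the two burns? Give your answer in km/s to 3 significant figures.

Δv = 1.91 km/s

Semi-major axis of the transfer orbit: a_t = (54100 + 24500)/2 = 39300 km.
At r₁ the circular-orbit speed is v₁ = √(μ/r₁) = 4.0871 km/s.
Transfer-orbit speed at r₁ (vis-viva): v_a = √[μ(2/r₁ − 1/a_t)] = 3.2270 km/s.
First burn Δv₁ = |v_a − v₁| = 0.8601 km/s.
At r₂, v₂ = √(μ/r₂) = 6.0734 km/s.
Transfer-orbit speed at r₂: v_p = √[μ(2/r₂ − 1/a_t)] = 7.1258 km/s.
Second burn Δv₂ = |v₂ − v_p| = 1.052 km/s.
Δv = Δv₁ + Δv₂ = 0.8601 + 1.052 = 1.912 km/s.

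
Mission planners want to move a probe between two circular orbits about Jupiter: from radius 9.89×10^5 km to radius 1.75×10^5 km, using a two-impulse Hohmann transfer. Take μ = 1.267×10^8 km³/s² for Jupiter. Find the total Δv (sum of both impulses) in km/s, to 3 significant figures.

Semi-major axis of the transfer orbit: a_t = (9.890×10^5 + 1.750×10^5)/2 = 5.820×10^5 km.
Circular speed at r₁: v₁ = √(μ/r₁) = √(1.267×10^8/9.890×10^5) = 11.3185 km/s.
On the transfer ellipse at r₁, vis-viva gives v_a = √[μ(2/r₁ − 1/a_t)] = 6.20651 km/s.
First burn Δv₁ = |v_a − v₁| = 5.112 km/s.
At r₂, v₂ = √(μ/r₂) = 26.90725 km/s.
Transfer-orbit speed at r₂: v_p = √[μ(2/r₂ − 1/a_t)] = 35.07567 km/s.
Second burn Δv₂ = |v₂ − v_p| = 8.168 km/s.
Δv = Δv₁ + Δv₂ = 5.112 + 8.168 = 13.28 km/s.

Δv = 13.3 km/s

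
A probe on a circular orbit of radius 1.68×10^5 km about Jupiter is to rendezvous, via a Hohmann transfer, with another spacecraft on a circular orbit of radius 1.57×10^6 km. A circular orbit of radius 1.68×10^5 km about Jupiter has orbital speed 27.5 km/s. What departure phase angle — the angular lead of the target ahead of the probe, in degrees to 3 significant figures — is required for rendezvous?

From the circular-orbit relation v² = μ/r at r = 1.68×10^5 km: μ = v²r = (27.5)² × 1.68×10^5 = 1.27050×10^8 km³/s².
Semi-major axis of the transfer orbit: a_t = (1.680×10^5 + 1.570×10^6)/2 = 8.690×10^5 km.
Transfer time t = π√(a_t³/μ) = 2.2578×10^5 s.
The target's mean motion on its circular orbit is ω₂ = √(μ/r₂³) = 5.7298×10^-6 rad/s.
Angle swept by the target during transfer: ω₂·t = 1.2937 rad = 74.12°.
The probe traverses 180° on the transfer ellipse, so the target must lead by 180° − 74.12° = 106°.

φ = 106°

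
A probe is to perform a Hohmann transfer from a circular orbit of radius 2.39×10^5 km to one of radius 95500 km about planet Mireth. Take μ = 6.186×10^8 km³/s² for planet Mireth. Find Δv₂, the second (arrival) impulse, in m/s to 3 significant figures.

Δv₂ = 15700 m/s

Transfer-ellipse semi-major axis a_t = (r₁ + r₂)/2 = (2.390×10^5 + 95500)/2 = 1.6725×10^5 km.
On the circular orbit at r = 95500 km, v_c = √(μ/r) = 80.48 km/s.
Transfer-orbit speed at the same r (vis-viva, a = a_t): v_t = √[μ(2/r − 1/a_t)] = 96.21 km/s.
Δv₂ = |v_t − v_c| = |96.21 − 80.48| = 15.73 km/s.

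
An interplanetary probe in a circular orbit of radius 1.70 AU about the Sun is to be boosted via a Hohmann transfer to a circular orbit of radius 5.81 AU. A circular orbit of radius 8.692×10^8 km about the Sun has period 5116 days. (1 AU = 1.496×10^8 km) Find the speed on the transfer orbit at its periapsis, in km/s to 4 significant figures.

v = 28.41 km/s

From Kepler's third law T² = 4π²r³/μ at r = 8.692×10^8 km, T = 5116 days = 5116 × 86400 s = 4.420224×10^8 s: μ = 4π²r³/T² = 1.32688×10^11 km³/s².
In km: r₁ = 1.70 × 1.496×10^8 = 2.5432×10^8 km; r₂ = 5.81 × 1.496×10^8 = 8.69176×10^8 km.
Transfer-ellipse semi-major axis a_t = (r₁ + r₂)/2 = (2.5432×10^8 + 8.69176×10^8)/2 = 5.61748×10^8 km.
The periapsis of the transfer ellipse is at r = 2.5432×10^8 km.
Vis-viva: v = √[μ(2/r − 1/a_t)] = √[1.32688×10^11 × (2/2.5432×10^8 − 1/5.61748×10^8)] = 28.41 km/s.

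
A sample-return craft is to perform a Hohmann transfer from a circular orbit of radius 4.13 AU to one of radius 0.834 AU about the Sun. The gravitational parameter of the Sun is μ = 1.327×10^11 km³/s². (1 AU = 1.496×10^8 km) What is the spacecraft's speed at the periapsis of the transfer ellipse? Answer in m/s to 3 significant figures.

v = 42100 m/s

In km: r₁ = 4.13 × 1.496×10^8 = 6.17848×10^8 km; r₂ = 0.834 × 1.496×10^8 = 1.247664×10^8 km.
Transfer-ellipse semi-major axis a_t = (r₁ + r₂)/2 = (6.17848×10^8 + 1.247664×10^8)/2 = 3.713072×10^8 km.
At periapsis, r = 1.247664×10^8 km.
From the vis-viva equation, v = √[μ(2/r − 1/a_t)] = 42.07 km/s.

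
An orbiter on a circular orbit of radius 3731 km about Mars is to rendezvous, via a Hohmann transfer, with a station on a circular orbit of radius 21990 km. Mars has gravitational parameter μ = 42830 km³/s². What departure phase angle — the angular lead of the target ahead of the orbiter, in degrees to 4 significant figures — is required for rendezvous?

Semi-major axis of the transfer orbit: a_t = (3731 + 21990)/2 = 12860.5 km.
The half-period of the transfer ellipse is t = π√(a_t³/μ) = 22140 s.
The target's mean motion on its circular orbit is ω₂ = √(μ/r₂³) = 6.347×10^-5 rad/s.
Angle swept by the target during transfer: ω₂·t = 1.405 rad = 80.50°.
The orbiter traverses 180° on the transfer ellipse, so the target must lead by 180° − 80.50° = 99.50°.

φ = 99.50°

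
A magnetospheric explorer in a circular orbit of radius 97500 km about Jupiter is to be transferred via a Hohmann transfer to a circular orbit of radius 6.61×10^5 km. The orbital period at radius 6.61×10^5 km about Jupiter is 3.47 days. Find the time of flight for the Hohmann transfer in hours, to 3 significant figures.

t = 18.1 hours

From Kepler's third law T² = 4π²r³/μ at r = 6.61×10^5 km, T = 3.47 days = 3.47 × 86400 s = 2.99808×10^5 s: μ = 4π²r³/T² = 1.26846×10^8 km³/s².
Semi-major axis of the transfer orbit: a_t = (97500 + 6.610×10^5)/2 = 3.7925×10^5 km.
By Kepler's third law the transfer-orbit period is T = 2π√(a_t³/μ), so t = T/2 = 65150 s.
Converting: 65150 s ÷ 3600 s/hour = 18.1 hours.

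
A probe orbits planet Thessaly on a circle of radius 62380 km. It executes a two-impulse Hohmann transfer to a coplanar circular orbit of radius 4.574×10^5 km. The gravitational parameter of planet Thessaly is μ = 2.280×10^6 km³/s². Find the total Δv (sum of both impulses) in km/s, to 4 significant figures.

Δv = 3.114 km/s

Semi-major axis of the transfer orbit: a_t = (62380 + 4.574×10^5)/2 = 2.5989×10^5 km.
Circular speed at r₁: v₁ = √(μ/r₁) = √(2.280×10^6/62380) = 6.0457 km/s.
On the transfer ellipse at r₁, vis-viva equation gives v_p = √[μ(2/r₁ − 1/a_t)] = 8.0204 km/s.
First burn Δv₁ = |v_p − v₁| = 1.975 km/s.
Circular speed at r₂: v₂ = √(μ/r₂) = 2.233 km/s.
Transfer-orbit speed at r₂: v_a = √[μ(2/r₂ − 1/a_t)] = 1.094 km/s.
Second burn Δv₂ = |v₂ − v_a| = 1.139 km/s.
Δv = Δv₁ + Δv₂ = 1.975 + 1.139 = 3.114 km/s.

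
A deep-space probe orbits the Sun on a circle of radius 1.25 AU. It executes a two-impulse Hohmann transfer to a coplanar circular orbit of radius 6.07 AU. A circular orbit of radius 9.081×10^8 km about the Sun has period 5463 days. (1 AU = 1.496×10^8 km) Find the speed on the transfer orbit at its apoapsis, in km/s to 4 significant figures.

From Kepler's third law T² = 4π²r³/μ at r = 9.081×10^8 km, T = 5463 days = 5463 × 86400 s = 4.720032×10^8 s: μ = 4π²r³/T² = 1.32700×10^11 km³/s².
In km: r₁ = 1.25 × 1.496×10^8 = 1.870×10^8 km; r₂ = 6.07 × 1.496×10^8 = 9.08072×10^8 km.
The Hohmann ellipse has a_t = (r₁ + r₂)/2 = 5.47536×10^8 km.
The apoapsis of the transfer ellipse is at r = 9.08072×10^8 km.
Applying v² = μ(2/r − 1/a_t): v = 7.065 km/s.

v = 7.065 km/s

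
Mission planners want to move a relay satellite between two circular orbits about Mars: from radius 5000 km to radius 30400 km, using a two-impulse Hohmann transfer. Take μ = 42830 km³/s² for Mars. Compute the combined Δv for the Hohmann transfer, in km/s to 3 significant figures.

Δv = 1.46 km/s

The Hohmann ellipse has a_t = (r₁ + r₂)/2 = 17700 km.
At r₁ the circular-orbit speed is v₁ = √(μ/r₁) = 2.9268 km/s.
Transfer-orbit speed at r₁ (v² = μ(2/r − 1/a)): v_p = √[μ(2/r₁ − 1/a_t)] = 3.8357 km/s.
First burn Δv₁ = |v_p − v₁| = 0.9089 km/s.
Circular speed at r₂: v₂ = √(μ/r₂) = 1.187 km/s.
Transfer-orbit speed at r₂: v_a = √[μ(2/r₂ − 1/a_t)] = 0.6309 km/s.
Second burn Δv₂ = |v₂ − v_a| = 0.5561 km/s.
Total Δv = Δv₁ + Δv₂ = 1.465 km/s.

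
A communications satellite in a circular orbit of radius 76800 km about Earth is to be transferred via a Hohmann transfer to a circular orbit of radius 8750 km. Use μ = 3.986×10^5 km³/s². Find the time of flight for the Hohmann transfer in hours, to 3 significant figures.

Semi-major axis of the transfer orbit: a_t = (76800 + 8750)/2 = 42775 km.
Half the transfer-orbit period gives t = π√(a_t³/μ) = 44020 s.
Converting: 44020 s ÷ 3600 s/hour = 12.2 hours.

t = 12.2 hours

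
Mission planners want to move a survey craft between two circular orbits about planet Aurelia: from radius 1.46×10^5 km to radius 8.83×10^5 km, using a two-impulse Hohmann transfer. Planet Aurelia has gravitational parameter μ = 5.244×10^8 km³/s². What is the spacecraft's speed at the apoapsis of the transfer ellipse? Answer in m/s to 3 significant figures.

Transfer-ellipse semi-major axis a_t = (r₁ + r₂)/2 = (1.460×10^5 + 8.830×10^5)/2 = 5.145×10^5 km.
At apoapsis, r = 8.830×10^5 km.
From the vis-viva equation, v = √[μ(2/r − 1/a_t)] = 12.98 km/s.

v = 13000 m/s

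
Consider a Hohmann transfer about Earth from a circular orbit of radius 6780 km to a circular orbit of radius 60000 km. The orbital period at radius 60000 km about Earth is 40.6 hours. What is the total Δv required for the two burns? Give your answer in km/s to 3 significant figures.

Δv = 4.03 km/s

From Kepler's third law T² = 4π²r³/μ at r = 60000 km, T = 40.6 hours = 40.6 × 3600 s = 1.4616×10^5 s: μ = 4π²r³/T² = 3.99169×10^5 km³/s².
The Hohmann ellipse has a_t = (r₁ + r₂)/2 = 33390 km.
At r₁ the circular-orbit speed is v₁ = √(μ/r₁) = 7.6730 km/s.
On the transfer ellipse at r₁, v² = μ(2/r − 1/a) gives v_p = √[μ(2/r₁ − 1/a_t)] = 10.286 km/s.
First burn Δv₁ = |v_p − v₁| = 2.613 km/s.
Circular speed at r₂: v₂ = √(μ/r₂) = 2.579 km/s.
Transfer-orbit speed at r₂: v_a = √[μ(2/r₂ − 1/a_t)] = 1.162 km/s.
Second burn Δv₂ = |v₂ − v_a| = 1.417 km/s.
Δv = Δv₁ + Δv₂ = 2.613 + 1.417 = 4.030 km/s.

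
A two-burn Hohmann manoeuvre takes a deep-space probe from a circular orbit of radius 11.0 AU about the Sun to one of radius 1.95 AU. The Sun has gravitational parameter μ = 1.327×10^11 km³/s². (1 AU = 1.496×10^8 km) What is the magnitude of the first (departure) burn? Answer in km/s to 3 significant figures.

Δv₁ = 4.05 km/s

In km: r₁ = 11.0 × 1.496×10^8 = 1.6456×10^9 km; r₂ = 1.95 × 1.496×10^8 = 2.9172×10^8 km.
Semi-major axis of the transfer orbit: a_t = (1.6456×10^9 + 2.9172×10^8)/2 = 9.6866×10^8 km.
On the circular orbit at r = 1.6456×10^9 km, v_c = √(μ/r) = 8.980 km/s.
Vis-viva on the transfer ellipse at r = 1.6456×10^9 km gives v_t = √[μ(2/r − 1/a_t)] = 4.928 km/s.
Δv₁ = |v_t − v_c| = |4.928 − 8.980| = 4.052 km/s.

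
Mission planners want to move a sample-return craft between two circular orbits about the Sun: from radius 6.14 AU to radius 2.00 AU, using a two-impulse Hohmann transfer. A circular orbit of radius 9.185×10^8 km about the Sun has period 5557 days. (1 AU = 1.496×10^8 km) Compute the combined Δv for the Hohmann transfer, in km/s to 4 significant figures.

Δv = 8.401 km/s

From Kepler's third law T² = 4π²r³/μ at r = 9.185×10^8 km, T = 5557 days = 5557 × 86400 s = 4.801248×10^8 s: μ = 4π²r³/T² = 1.32706×10^11 km³/s².
In km: r₁ = 6.14 × 1.496×10^8 = 9.18544×10^8 km; r₂ = 2.00 × 1.496×10^8 = 2.992×10^8 km.
The Hohmann ellipse has a_t = (r₁ + r₂)/2 = 6.08872×10^8 km.
At r₁ the circular-orbit speed is v₁ = √(μ/r₁) = 12.02 km/s.
Transfer-orbit speed at r₁ (v² = μ(2/r − 1/a)): v_a = √[μ(2/r₁ − 1/a_t)] = 8.426 km/s.
First burn Δv₁ = |v_a − v₁| = 3.594 km/s.
Circular speed at r₂: v₂ = √(μ/r₂) = 21.060 km/s.
Transfer-orbit speed at r₂: v_p = √[μ(2/r₂ − 1/a_t)] = 25.867 km/s.
Second burn Δv₂ = |v₂ − v_p| = 4.807 km/s.
Δv = Δv₁ + Δv₂ = 3.594 + 4.807 = 8.401 km/s.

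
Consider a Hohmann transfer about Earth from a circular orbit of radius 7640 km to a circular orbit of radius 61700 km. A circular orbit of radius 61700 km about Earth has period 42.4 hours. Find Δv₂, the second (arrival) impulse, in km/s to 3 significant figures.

Δv₂ = 1.35 km/s

From Kepler's third law T² = 4π²r³/μ at r = 61700 km, T = 42.4 hours = 42.4 × 3600 s = 1.5264×10^5 s: μ = 4π²r³/T² = 3.97996×10^5 km³/s².
Semi-major axis of the transfer orbit: a_t = (7640 + 61700)/2 = 34670 km.
On the circular orbit at r = 61700 km, v_c = √(μ/r) = 2.540 km/s.
Vis-viva on the transfer ellipse at r = 61700 km gives v_t = √[μ(2/r − 1/a_t)] = 1.192 km/s.
Δv₂ = |v_t − v_c| = |1.192 − 2.540| = 1.348 km/s.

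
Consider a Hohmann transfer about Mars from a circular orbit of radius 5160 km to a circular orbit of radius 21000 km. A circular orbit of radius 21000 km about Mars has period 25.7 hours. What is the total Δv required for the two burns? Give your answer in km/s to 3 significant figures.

Δv = 1.30 km/s

From Kepler's third law T² = 4π²r³/μ at r = 21000 km, T = 25.7 hours = 25.7 × 3600 s = 92520 s: μ = 4π²r³/T² = 42711.7 km³/s².
Transfer-ellipse semi-major axis a_t = (r₁ + r₂)/2 = (5160 + 21000)/2 = 13080 km.
At r₁ the circular-orbit speed is v₁ = √(μ/r₁) = 2.8771 km/s.
Transfer-orbit speed at r₁ (vis-viva): v_p = √[μ(2/r₁ − 1/a_t)] = 3.6455 km/s.
First burn Δv₁ = |v_p − v₁| = 0.7684 km/s.
Circular speed at r₂: v₂ = √(μ/r₂) = 1.42614 km/s.
Transfer-orbit speed at r₂: v_a = √[μ(2/r₂ − 1/a_t)] = 0.895745 km/s.
Second burn Δv₂ = |v₂ − v_a| = 0.5304 km/s.
Total Δv = Δv₁ + Δv₂ = 1.299 km/s.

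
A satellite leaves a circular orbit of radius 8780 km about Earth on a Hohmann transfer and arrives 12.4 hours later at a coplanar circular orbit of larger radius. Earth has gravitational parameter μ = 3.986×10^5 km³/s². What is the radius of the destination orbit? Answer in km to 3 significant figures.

Transfer time t = 12.4 hours = 44640 s, and t = π√(a_t³/μ).
So a_t = (μ t²/π²)^(1/3) = (3.986×10^5 × (44640)² / π²)^(1/3) = 43175 km.
Since a_t = (r₁ + r₂)/2, r₂ = 2a_t − r₁ = 2×43175 − 8780 = 77570 km.

r₂ = 77600 km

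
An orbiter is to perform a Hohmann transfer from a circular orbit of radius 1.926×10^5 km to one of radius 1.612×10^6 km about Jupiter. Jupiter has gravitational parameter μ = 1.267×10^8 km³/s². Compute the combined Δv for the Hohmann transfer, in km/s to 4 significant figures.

Transfer-ellipse semi-major axis a_t = (r₁ + r₂)/2 = (1.926×10^5 + 1.612×10^6)/2 = 9.023×10^5 km.
Circular speed at r₁: v₁ = √(μ/r₁) = √(1.267×10^8/1.926×10^5) = 25.648 km/s.
Transfer-orbit speed at r₁ (v² = μ(2/r − 1/a)): v_p = √[μ(2/r₁ − 1/a_t)] = 34.282 km/s.
First burn Δv₁ = |v_p − v₁| = 8.634 km/s.
At r₂, v₂ = √(μ/r₂) = 8.866 km/s.
Transfer-orbit speed at r₂: v_a = √[μ(2/r₂ − 1/a_t)] = 4.096 km/s.
Second burn Δv₂ = |v₂ − v_a| = 4.770 km/s.
Δv = Δv₁ + Δv₂ = 8.634 + 4.770 = 13.40 km/s.

Δv = 13.40 km/s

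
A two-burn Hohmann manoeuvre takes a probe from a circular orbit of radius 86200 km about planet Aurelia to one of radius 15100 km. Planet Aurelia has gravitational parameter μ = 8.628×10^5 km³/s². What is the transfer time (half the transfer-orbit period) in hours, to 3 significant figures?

Semi-major axis of the transfer orbit: a_t = (86200 + 15100)/2 = 50650 km.
By Kepler's third law the transfer-orbit period is T = 2π√(a_t³/μ), so t = T/2 = 38550 s.
Converting: 38550 s ÷ 3600 s/hour = 10.7 hours.

t = 10.7 hours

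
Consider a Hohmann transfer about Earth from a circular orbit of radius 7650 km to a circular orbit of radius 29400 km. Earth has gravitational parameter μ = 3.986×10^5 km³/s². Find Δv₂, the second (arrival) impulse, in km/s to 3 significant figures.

Transfer-ellipse semi-major axis a_t = (r₁ + r₂)/2 = (7650 + 29400)/2 = 18525 km.
Circular speed at r = 29400 km: v_c = √(μ/r) = 3.682 km/s.
Vis-viva on the transfer ellipse at r = 29400 km gives v_t = √[μ(2/r − 1/a_t)] = 2.366 km/s.
Δv₂ = |v_t − v_c| = |2.366 − 3.682| = 1.316 km/s.

Δv₂ = 1.32 km/s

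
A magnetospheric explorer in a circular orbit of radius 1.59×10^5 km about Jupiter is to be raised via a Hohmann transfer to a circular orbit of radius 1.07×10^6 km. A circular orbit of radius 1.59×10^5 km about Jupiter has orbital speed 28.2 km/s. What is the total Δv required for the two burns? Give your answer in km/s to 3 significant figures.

Δv = 14.4 km/s

From the circular-orbit relation v² = μ/r at r = 1.59×10^5 km: μ = v²r = (28.2)² × 1.59×10^5 = 1.26443×10^8 km³/s².
Transfer-ellipse semi-major axis a_t = (r₁ + r₂)/2 = (1.590×10^5 + 1.070×10^6)/2 = 6.145×10^5 km.
At r₁ the circular-orbit speed is v₁ = √(μ/r₁) = 28.200 km/s.
Transfer-orbit speed at r₁ (vis-viva equation): v_p = √[μ(2/r₁ − 1/a_t)] = 37.212 km/s.
First burn Δv₁ = |v_p − v₁| = 9.012 km/s.
At r₂, v₂ = √(μ/r₂) = 10.871 km/s.
Transfer-orbit speed at r₂: v_a = √[μ(2/r₂ − 1/a_t)] = 5.5296 km/s.
Second burn Δv₂ = |v₂ − v_a| = 5.341 km/s.
Total Δv = Δv₁ + Δv₂ = 14.35 km/s.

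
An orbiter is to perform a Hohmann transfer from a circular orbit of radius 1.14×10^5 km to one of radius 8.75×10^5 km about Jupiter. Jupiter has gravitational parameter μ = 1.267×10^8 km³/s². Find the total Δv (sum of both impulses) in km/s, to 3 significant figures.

The Hohmann ellipse has a_t = (r₁ + r₂)/2 = 4.945×10^5 km.
At r₁ the circular-orbit speed is v₁ = √(μ/r₁) = 33.33772 km/s.
Transfer-orbit speed at r₁ (v² = μ(2/r − 1/a)): v_p = √[μ(2/r₁ − 1/a_t)] = 44.34624 km/s.
First burn Δv₁ = |v_p − v₁| = 11.009 km/s.
At r₂, v₂ = √(μ/r₂) = 12.0333 km/s.
Transfer-orbit speed at r₂: v_a = √[μ(2/r₂ − 1/a_t)] = 5.77768 km/s.
Second burn Δv₂ = |v₂ − v_a| = 6.2556 km/s.
Δv = Δv₁ + Δv₂ = 11.009 + 6.2556 = 17.26 km/s.

Δv = 17.3 km/s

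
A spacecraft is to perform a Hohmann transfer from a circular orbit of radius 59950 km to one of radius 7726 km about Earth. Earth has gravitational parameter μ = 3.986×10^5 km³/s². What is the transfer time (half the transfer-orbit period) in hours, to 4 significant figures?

The Hohmann ellipse has a_t = (r₁ + r₂)/2 = 33838 km.
By Kepler's third law the transfer-orbit period is T = 2π√(a_t³/μ), so t = T/2 = 30973 s.
Converting: 30973 s ÷ 3600 s/hour = 8.604 hours.

t = 8.604 hours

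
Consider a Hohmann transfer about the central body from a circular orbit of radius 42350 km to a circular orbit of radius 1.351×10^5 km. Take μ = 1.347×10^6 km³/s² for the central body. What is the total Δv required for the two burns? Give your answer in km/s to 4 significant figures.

Semi-major axis of the transfer orbit: a_t = (42350 + 1.351×10^5)/2 = 88725 km.
Circular speed at r₁: v₁ = √(μ/r₁) = √(1.347×10^6/42350) = 5.63971 km/s.
On the transfer ellipse at r₁, vis-viva gives v_p = √[μ(2/r₁ − 1/a_t)] = 6.95924 km/s.
First burn Δv₁ = |v_p − v₁| = 1.320 km/s.
Circular speed at r₂: v₂ = √(μ/r₂) = 3.1576 km/s.
Transfer-orbit speed at r₂: v_a = √[μ(2/r₂ − 1/a_t)] = 2.1815 km/s.
Second burn Δv₂ = |v₂ − v_a| = 0.9761 km/s.
Δv = Δv₁ + Δv₂ = 1.320 + 0.9761 = 2.296 km/s.

Δv = 2.296 km/s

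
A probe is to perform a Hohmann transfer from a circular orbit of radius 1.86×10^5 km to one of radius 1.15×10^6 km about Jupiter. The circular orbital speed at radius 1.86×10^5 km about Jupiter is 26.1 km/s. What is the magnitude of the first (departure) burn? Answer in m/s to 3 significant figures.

Δv₁ = 8150 m/s

From the circular-orbit relation v² = μ/r at r = 1.86×10^5 km: μ = v²r = (26.1)² × 1.86×10^5 = 1.26705×10^8 km³/s².
Transfer-ellipse semi-major axis a_t = (r₁ + r₂)/2 = (1.860×10^5 + 1.150×10^6)/2 = 6.680×10^5 km.
Circular speed at r = 1.860×10^5 km: v_c = √(μ/r) = 26.100 km/s.
Transfer-orbit speed at the same r (vis-viva, a = a_t): v_t = √[μ(2/r − 1/a_t)] = 34.245 km/s.
Δv₁ = |v_t − v_c| = |34.245 − 26.100| = 8.145 km/s.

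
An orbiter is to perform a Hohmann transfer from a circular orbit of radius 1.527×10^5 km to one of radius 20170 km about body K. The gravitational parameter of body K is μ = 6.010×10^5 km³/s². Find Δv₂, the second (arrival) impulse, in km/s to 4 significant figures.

Δv₂ = 1.797 km/s

The Hohmann ellipse has a_t = (r₁ + r₂)/2 = 86435 km.
On the circular orbit at r = 20170 km, v_c = √(μ/r) = 5.4586 km/s.
Transfer-orbit speed at the same r (vis-viva, a = a_t): v_t = √[μ(2/r − 1/a_t)] = 7.2554 km/s.
Δv₂ = |v_t − v_c| = |7.2554 − 5.4586| = 1.797 km/s.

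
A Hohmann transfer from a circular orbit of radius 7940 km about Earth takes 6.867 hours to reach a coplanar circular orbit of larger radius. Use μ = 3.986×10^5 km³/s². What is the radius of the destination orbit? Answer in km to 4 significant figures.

Transfer time t = 6.867 hours = 24721.2 s, and t = π√(a_t³/μ).
So a_t = (μ t²/π²)^(1/3) = (3.986×10^5 × (24721.2)² / π²)^(1/3) = 29116 km.
Since a_t = (r₁ + r₂)/2, r₂ = 2a_t − r₁ = 2×29116 − 7940 = 50292 km.

r₂ = 50290 km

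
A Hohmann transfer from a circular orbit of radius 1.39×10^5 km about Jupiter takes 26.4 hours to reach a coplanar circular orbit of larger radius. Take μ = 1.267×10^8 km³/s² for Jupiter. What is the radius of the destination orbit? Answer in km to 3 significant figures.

Transfer time t = 26.4 hours = 95040 s, and t = π√(a_t³/μ).
So a_t = (μ t²/π²)^(1/3) = (1.267×10^8 × (95040)² / π²)^(1/3) = 4.8764×10^5 km.
Since a_t = (r₁ + r₂)/2, r₂ = 2a_t − r₁ = 2×4.8764×10^5 − 1.390×10^5 = 8.3628×10^5 km.

r₂ = 8.36×10^5 km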